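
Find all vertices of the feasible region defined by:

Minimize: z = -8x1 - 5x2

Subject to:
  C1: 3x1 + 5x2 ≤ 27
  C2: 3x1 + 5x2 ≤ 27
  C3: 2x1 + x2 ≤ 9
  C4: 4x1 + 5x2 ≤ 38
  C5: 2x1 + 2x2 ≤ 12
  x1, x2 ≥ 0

(0, 0), (4.5, 0), (3, 3), (1.5, 4.5), (0, 5.4)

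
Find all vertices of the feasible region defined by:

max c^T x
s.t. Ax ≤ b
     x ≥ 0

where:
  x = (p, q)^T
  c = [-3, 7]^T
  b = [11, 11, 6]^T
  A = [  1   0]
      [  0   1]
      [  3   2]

(0, 0), (2, 0), (0, 3)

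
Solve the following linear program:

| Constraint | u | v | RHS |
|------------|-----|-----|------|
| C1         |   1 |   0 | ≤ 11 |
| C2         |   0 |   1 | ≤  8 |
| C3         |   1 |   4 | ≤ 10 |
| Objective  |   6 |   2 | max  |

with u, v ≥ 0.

Evaluate the objective at each vertex of the feasible region:
  z(0, 0) = 0
  z(10, 0) = 60  ←
  z(0, 2.5) = 5
The maximum is at u = 10, v = 0.

u = 10, v = 0, z = 60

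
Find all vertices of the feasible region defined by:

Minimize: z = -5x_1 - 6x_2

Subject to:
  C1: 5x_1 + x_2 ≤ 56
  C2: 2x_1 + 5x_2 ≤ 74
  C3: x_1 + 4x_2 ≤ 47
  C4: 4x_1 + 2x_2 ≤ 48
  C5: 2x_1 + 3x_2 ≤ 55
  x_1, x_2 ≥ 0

(0, 0), (11.2, 0), (10.67, 2.667), (7, 10), (0, 11.75)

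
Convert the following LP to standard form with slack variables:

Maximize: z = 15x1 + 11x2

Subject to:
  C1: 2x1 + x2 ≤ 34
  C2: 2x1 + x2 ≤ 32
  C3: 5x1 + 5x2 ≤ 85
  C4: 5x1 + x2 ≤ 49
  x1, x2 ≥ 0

max z = 15x1 + 11x2

s.t.
  2x1 + x2 + s1 = 34
  2x1 + x2 + s2 = 32
  5x1 + 5x2 + s3 = 85
  5x1 + x2 + s4 = 49
  x1, x2, s1, s2, s3, s4 ≥ 0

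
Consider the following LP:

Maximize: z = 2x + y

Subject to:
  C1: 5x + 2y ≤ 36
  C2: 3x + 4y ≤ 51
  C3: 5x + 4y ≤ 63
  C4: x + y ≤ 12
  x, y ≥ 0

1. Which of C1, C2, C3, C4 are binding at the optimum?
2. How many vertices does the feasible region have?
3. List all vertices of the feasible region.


1. C1, C4
2. 4
3. (0, 0), (7.2, 0), (4, 8), (0, 12)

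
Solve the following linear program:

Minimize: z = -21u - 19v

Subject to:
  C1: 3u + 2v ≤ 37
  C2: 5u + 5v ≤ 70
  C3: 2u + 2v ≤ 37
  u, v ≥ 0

Evaluate the objective at each vertex of the feasible region:
  z(0, 0) = 0
  z(12.33, 0) = -259
  z(9, 5) = -284  ←
  z(0, 14) = -266
The minimum is at u = 9, v = 5.

u = 9, v = 5, z = -284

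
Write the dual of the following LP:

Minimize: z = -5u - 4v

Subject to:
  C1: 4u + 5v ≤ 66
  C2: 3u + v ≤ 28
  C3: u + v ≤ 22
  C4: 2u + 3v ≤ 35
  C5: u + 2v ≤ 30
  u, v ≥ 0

Primal min cᵀx s.t. Ax ≤ b, x ≥ 0  →  Dual max −bᵀy s.t. Aᵀy ≥ −c, y ≥ 0.

Maximize: z = -66y1 - 28y2 - 22y3 - 35y4 - 30y5

Subject to:
  4y1 + 3y2 + y3 + 2y4 + y5 ≥ 5
  5y1 + y2 + y3 + 3y4 + 2y5 ≥ 4
  y1, y2, y3, y4, y5 ≥ 0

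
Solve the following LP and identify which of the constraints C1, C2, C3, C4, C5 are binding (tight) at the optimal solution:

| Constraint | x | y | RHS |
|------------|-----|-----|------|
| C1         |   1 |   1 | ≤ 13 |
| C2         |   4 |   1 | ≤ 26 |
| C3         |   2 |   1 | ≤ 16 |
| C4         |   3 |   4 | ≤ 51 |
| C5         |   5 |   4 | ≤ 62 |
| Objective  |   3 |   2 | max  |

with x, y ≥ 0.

At x = 3, y = 10, compute slack b - a·x for each constraint:
  C1: 13 − 13 = 0  (binding)
  C2: 26 − 22 = 4  (slack)
  C3: 16 − 16 = 0  (binding)
  C4: 51 − 49 = 2  (slack)
  C5: 62 − 55 = 7  (slack)

Optimal: x = 3, y = 10
Binding: C1, C3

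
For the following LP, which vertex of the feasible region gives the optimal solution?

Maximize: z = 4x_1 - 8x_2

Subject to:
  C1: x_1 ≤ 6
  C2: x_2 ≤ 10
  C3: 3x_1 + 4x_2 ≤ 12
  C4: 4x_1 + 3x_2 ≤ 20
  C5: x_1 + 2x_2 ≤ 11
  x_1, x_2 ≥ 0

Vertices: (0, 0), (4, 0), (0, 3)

Evaluate the objective at each vertex of the feasible region:
  z(0, 0) = 0
  z(4, 0) = 16  ←
  z(0, 3) = -24
The maximum is at x_1 = 4, x_2 = 0.

(4, 0)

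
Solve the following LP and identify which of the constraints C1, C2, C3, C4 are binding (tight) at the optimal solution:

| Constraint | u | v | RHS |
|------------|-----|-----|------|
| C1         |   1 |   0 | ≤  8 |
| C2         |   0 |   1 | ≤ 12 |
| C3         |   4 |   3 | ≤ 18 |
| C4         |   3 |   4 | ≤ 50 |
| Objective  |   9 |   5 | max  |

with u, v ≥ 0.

At u = 4.5, v = 0, compute slack b - a·x for each constraint:
  C1: 8 − 4.5 = 3.5  (slack)
  C2: 12 − 0 = 12  (slack)
  C3: 18 − 18 = 0  (binding)
  C4: 50 − 13.5 = 36.5  (slack)

Optimal: u = 4.5, v = 0
Binding: C3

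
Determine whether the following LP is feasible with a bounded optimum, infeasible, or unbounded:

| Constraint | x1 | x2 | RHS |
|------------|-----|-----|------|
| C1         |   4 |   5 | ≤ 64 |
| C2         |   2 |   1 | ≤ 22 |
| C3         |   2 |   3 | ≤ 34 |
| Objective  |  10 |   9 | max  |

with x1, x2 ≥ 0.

Feasible with a bounded optimal solution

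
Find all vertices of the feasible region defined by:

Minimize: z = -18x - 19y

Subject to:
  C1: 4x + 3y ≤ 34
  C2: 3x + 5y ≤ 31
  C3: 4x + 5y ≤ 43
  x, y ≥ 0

(0, 0), (8.5, 0), (7, 2), (0, 6.2)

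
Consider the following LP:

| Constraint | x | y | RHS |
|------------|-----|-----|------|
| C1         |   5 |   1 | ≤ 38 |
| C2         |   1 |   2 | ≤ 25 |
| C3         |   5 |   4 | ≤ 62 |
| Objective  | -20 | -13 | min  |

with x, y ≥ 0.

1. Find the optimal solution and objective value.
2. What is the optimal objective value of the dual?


1. x = 6, y = 8, z = -224
2. -224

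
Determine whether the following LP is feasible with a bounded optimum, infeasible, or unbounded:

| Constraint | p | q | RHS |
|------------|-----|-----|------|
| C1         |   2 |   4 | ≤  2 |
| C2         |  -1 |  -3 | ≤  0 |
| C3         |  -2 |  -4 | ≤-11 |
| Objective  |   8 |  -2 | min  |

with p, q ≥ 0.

Infeasible (no feasible solution exists)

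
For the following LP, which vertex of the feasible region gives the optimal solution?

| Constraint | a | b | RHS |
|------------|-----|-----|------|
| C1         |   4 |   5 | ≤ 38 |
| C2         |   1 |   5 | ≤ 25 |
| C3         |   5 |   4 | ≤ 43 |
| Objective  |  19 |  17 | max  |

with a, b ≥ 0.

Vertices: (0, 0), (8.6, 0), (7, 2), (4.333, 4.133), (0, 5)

Evaluate the objective at each vertex of the feasible region:
  z(0, 0) = 0
  z(8.6, 0) = 163.4
  z(7, 2) = 167  ←
  z(4.333, 4.133) = 152.6
  z(0, 5) = 85
The maximum is at a = 7, b = 2.

(7, 2)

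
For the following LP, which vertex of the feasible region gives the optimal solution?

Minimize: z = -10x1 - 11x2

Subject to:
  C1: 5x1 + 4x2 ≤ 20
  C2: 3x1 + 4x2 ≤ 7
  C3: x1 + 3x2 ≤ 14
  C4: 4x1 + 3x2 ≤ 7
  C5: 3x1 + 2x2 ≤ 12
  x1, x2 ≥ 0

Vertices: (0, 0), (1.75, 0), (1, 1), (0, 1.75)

Evaluate the objective at each vertex of the feasible region:
  z(0, 0) = 0
  z(1.75, 0) = -17.5
  z(1, 1) = -21  ←
  z(0, 1.75) = -19.25
The minimum is at x1 = 1, x2 = 1.

(1, 1)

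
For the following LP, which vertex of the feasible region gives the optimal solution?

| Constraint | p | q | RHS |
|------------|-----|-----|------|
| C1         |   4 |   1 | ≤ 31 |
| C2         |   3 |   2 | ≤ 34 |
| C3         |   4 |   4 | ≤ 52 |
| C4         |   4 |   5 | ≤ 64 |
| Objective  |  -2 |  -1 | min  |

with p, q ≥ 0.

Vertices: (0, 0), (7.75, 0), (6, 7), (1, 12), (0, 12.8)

Evaluate the objective at each vertex of the feasible region:
  z(0, 0) = 0
  z(7.75, 0) = -15.5
  z(6, 7) = -19  ←
  z(1, 12) = -14
  z(0, 12.8) = -12.8
The minimum is at p = 6, q = 7.

(6, 7)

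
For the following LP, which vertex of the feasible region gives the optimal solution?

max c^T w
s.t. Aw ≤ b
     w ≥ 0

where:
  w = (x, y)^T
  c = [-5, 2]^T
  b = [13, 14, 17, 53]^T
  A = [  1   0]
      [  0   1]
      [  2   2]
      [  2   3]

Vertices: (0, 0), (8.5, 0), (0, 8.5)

Evaluate the objective at each vertex of the feasible region:
  z(0, 0) = 0
  z(8.5, 0) = -42.5
  z(0, 8.5) = 17  ←
The maximum is at x = 0, y = 8.5.

(0, 8.5)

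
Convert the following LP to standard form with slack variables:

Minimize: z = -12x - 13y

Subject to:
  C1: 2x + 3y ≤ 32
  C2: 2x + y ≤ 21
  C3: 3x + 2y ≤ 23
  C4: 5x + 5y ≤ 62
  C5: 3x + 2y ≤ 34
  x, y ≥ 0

min z = -12x - 13y

s.t.
  2x + 3y + s1 = 32
  2x + y + s2 = 21
  3x + 2y + s3 = 23
  5x + 5y + s4 = 62
  3x + 2y + s5 = 34
  x, y, s1, s2, s3, s4, s5 ≥ 0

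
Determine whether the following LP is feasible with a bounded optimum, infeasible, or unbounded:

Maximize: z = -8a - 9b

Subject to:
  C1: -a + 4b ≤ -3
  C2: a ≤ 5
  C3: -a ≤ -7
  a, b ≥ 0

Infeasible (no feasible solution exists)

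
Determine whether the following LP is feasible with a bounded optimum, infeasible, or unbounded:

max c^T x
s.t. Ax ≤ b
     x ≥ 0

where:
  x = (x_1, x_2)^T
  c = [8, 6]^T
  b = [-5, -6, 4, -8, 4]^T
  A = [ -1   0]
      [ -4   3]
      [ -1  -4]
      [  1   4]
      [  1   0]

Infeasible (no feasible solution exists)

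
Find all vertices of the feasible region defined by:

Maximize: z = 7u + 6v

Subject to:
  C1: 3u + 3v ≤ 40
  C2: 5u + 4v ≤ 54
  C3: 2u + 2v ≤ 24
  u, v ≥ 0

(0, 0), (10.8, 0), (6, 6), (0, 12)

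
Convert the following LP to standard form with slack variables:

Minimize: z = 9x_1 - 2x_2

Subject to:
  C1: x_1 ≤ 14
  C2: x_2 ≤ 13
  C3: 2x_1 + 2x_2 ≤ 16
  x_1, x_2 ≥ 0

min z = 9x_1 - 2x_2

s.t.
  x_1 + s1 = 14
  x_2 + s2 = 13
  2x_1 + 2x_2 + s3 = 16
  x_1, x_2, s1, s2, s3 ≥ 0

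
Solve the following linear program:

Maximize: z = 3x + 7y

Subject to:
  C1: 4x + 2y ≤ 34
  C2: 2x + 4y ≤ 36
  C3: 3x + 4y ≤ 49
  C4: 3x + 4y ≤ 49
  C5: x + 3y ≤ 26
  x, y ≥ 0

Evaluate the objective at each vertex of the feasible region:
  z(0, 0) = 0
  z(8.5, 0) = 25.5
  z(5.333, 6.333) = 60.33
  z(2, 8) = 62  ←
  z(0, 8.667) = 60.67
The maximum is at x = 2, y = 8.

x = 2, y = 8, z = 62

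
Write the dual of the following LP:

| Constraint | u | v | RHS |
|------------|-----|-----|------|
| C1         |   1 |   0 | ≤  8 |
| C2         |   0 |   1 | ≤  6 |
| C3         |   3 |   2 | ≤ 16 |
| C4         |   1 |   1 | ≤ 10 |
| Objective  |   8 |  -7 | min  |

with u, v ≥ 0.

Primal min cᵀx s.t. Ax ≤ b, x ≥ 0  →  Dual max −bᵀy s.t. Aᵀy ≥ −c, y ≥ 0.

Maximize: z = -8y1 - 6y2 - 16y3 - 10y4

Subject to:
  y1 + 3y3 + y4 ≥ -8
  y2 + 2y3 + y4 ≥ 7
  y1, y2, y3, y4 ≥ 0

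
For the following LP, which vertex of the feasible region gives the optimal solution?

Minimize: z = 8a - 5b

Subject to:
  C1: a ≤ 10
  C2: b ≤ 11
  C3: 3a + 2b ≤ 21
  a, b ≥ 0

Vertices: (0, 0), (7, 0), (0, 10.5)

Evaluate the objective at each vertex of the feasible region:
  z(0, 0) = 0
  z(7, 0) = 56
  z(0, 10.5) = -52.5  ←
The minimum is at a = 0, b = 10.5.

(0, 10.5)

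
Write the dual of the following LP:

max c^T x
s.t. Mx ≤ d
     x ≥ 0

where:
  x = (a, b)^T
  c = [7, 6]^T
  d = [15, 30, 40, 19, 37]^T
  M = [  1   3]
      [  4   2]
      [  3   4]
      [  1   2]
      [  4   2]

Primal max cᵀx s.t. Ax ≤ b, x ≥ 0  →  Dual min bᵀy s.t. Aᵀy ≥ c, y ≥ 0.

Minimize: z = 15y1 + 30y2 + 40y3 + 19y4 + 37y5

Subject to:
  y1 + 4y2 + 3y3 + y4 + 4y5 ≥ 7
  3y1 + 2y2 + 4y3 + 2y4 + 2y5 ≥ 6
  y1, y2, y3, y4, y5 ≥ 0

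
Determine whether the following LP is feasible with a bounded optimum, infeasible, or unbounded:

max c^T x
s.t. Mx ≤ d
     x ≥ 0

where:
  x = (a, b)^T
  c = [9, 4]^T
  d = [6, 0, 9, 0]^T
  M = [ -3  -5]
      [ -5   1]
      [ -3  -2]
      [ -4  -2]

Unbounded (objective can increase without bound)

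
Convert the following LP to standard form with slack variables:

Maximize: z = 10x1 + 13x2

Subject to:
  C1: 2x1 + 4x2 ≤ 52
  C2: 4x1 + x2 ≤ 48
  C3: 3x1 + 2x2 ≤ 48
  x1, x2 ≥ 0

max z = 10x1 + 13x2

s.t.
  2x1 + 4x2 + s1 = 52
  4x1 + x2 + s2 = 48
  3x1 + 2x2 + s3 = 48
  x1, x2, s1, s2, s3 ≥ 0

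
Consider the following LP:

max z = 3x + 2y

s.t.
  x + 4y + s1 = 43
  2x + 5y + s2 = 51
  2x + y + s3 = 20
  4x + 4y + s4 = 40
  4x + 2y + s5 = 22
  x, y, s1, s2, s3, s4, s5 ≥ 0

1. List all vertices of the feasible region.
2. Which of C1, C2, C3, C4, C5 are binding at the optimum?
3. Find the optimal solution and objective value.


1. (0, 0), (5.5, 0), (1, 9), (0, 10)
2. C4, C5
3. x = 1, y = 9, z = 21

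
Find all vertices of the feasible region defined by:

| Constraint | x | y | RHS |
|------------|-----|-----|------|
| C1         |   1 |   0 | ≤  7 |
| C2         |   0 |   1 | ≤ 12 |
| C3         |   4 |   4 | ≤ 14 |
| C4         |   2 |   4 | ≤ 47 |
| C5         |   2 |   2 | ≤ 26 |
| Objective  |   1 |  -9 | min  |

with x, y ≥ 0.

(0, 0), (3.5, 0), (0, 3.5)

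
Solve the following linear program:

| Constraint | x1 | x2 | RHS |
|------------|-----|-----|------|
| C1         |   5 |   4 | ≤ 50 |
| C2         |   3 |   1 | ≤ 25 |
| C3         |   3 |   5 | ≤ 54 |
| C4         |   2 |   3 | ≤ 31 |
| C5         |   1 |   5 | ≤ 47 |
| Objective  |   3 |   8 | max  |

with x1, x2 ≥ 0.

Evaluate the objective at each vertex of the feasible region:
  z(0, 0) = 0
  z(8.333, 0) = 25
  z(7.143, 3.571) = 50
  z(3.714, 7.857) = 74
  z(2, 9) = 78  ←
  z(0, 9.4) = 75.2
The maximum is at x1 = 2, x2 = 9.

x1 = 2, x2 = 9, z = 78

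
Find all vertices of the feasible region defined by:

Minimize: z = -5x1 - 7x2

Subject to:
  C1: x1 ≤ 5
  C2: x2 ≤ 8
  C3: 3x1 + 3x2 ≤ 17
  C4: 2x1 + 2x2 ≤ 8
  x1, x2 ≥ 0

(0, 0), (4, 0), (0, 4)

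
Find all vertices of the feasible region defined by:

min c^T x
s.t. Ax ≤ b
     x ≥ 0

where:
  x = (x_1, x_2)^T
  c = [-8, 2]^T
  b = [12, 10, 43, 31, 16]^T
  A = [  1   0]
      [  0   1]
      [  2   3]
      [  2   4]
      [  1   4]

(0, 0), (12, 0), (12, 1), (0, 4)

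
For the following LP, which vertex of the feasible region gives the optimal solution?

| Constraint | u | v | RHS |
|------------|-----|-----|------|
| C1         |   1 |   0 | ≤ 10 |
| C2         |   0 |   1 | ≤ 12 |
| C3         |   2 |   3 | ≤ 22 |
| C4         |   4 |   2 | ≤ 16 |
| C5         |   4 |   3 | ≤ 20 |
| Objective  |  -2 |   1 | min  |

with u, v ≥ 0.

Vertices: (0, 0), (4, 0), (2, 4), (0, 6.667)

Evaluate the objective at each vertex of the feasible region:
  z(0, 0) = 0
  z(4, 0) = -8  ←
  z(2, 4) = 0
  z(0, 6.667) = 6.667
The minimum is at u = 4, v = 0.

(4, 0)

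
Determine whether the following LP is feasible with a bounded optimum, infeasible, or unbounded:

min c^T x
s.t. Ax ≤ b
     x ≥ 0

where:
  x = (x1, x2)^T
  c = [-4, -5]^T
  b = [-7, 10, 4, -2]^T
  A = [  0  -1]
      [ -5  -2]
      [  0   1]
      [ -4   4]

Infeasible (no feasible solution exists)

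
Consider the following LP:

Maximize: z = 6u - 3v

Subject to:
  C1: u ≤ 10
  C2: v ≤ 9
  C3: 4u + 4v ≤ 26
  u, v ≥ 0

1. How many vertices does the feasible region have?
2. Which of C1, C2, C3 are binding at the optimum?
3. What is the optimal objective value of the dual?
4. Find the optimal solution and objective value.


1. 3
2. C3
3. 39
4. u = 6.5, v = 0, z = 39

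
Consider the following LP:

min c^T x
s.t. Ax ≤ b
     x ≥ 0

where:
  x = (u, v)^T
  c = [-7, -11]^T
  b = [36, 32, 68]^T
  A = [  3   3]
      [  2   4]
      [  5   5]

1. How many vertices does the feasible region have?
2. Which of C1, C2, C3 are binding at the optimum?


1. 4
2. C1, C2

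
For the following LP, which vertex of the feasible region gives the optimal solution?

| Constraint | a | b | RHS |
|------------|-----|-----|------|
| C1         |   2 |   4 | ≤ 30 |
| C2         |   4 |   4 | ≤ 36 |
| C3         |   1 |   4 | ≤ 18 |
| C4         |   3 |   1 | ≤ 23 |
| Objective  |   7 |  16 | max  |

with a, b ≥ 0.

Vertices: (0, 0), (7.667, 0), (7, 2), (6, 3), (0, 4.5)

Evaluate the objective at each vertex of the feasible region:
  z(0, 0) = 0
  z(7.667, 0) = 53.67
  z(7, 2) = 81
  z(6, 3) = 90  ←
  z(0, 4.5) = 72
The maximum is at a = 6, b = 3.

(6, 3)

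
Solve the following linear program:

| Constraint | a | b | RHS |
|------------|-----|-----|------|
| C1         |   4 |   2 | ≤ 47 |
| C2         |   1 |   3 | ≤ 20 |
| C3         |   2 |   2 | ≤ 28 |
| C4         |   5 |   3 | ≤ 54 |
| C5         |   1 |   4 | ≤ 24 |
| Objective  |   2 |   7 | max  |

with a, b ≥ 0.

Evaluate the objective at each vertex of the feasible region:
  z(0, 0) = 0
  z(10.8, 0) = 21.6
  z(8.5, 3.833) = 43.83
  z(8, 4) = 44  ←
  z(0, 6) = 42
The maximum is at a = 8, b = 4.

a = 8, b = 4, z = 44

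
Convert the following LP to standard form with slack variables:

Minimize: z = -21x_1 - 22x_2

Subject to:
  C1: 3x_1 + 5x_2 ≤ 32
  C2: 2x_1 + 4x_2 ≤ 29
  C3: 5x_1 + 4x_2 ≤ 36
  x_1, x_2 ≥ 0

min z = -21x_1 - 22x_2

s.t.
  3x_1 + 5x_2 + s1 = 32
  2x_1 + 4x_2 + s2 = 29
  5x_1 + 4x_2 + s3 = 36
  x_1, x_2, s1, s2, s3 ≥ 0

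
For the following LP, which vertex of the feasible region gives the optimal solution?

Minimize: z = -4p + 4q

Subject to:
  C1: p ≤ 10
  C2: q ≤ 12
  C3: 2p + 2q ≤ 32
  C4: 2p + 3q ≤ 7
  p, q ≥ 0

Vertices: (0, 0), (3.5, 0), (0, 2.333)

Evaluate the objective at each vertex of the feasible region:
  z(0, 0) = 0
  z(3.5, 0) = -14  ←
  z(0, 2.333) = 9.333
The minimum is at p = 3.5, q = 0.

(3.5, 0)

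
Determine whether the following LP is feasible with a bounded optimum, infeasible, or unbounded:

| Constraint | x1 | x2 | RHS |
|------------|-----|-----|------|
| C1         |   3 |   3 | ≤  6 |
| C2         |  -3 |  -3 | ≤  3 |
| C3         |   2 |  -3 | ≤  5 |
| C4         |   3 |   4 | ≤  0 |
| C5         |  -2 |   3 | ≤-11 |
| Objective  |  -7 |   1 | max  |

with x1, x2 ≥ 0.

Infeasible (no feasible solution exists)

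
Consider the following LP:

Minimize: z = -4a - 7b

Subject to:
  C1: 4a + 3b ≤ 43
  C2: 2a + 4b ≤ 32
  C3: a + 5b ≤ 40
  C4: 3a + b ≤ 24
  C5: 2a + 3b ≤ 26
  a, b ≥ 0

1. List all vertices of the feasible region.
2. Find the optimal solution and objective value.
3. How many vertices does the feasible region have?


1. (0, 0), (8, 0), (6.571, 4.286), (4, 6), (0, 8)
2. a = 4, b = 6, z = -58
3. 5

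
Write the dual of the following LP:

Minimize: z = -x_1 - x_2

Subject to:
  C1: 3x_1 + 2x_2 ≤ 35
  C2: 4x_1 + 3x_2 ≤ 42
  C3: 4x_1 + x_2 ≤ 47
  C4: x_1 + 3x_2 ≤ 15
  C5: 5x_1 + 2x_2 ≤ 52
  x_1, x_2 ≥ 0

Primal min cᵀx s.t. Ax ≤ b, x ≥ 0  →  Dual max −bᵀy s.t. Aᵀy ≥ −c, y ≥ 0.

Maximize: z = -35y1 - 42y2 - 47y3 - 15y4 - 52y5

Subject to:
  3y1 + 4y2 + 4y3 + y4 + 5y5 ≥ 1
  2y1 + 3y2 + y3 + 3y4 + 2y5 ≥ 1
  y1, y2, y3, y4, y5 ≥ 0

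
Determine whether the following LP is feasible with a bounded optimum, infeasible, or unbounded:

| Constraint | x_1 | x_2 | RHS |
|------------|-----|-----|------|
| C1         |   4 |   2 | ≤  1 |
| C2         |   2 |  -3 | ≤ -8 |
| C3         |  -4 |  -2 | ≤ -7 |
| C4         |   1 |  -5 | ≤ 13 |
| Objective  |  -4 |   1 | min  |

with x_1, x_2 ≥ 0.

Infeasible (no feasible solution exists)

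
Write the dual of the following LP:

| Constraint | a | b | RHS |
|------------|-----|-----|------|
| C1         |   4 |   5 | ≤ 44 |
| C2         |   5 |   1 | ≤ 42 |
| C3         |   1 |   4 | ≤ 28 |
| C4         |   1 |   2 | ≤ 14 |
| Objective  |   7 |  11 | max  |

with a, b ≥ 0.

Primal max cᵀx s.t. Ax ≤ b, x ≥ 0  →  Dual min bᵀy s.t. Aᵀy ≥ c, y ≥ 0.

Minimize: z = 44y1 + 42y2 + 28y3 + 14y4

Subject to:
  4y1 + 5y2 + y3 + y4 ≥ 7
  5y1 + y2 + 4y3 + 2y4 ≥ 11
  y1, y2, y3, y4 ≥ 0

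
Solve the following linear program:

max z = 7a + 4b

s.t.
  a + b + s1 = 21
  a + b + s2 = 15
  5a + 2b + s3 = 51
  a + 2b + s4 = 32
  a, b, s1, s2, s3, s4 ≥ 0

Evaluate the objective at each vertex of the feasible region:
  z(0, 0) = 0
  z(10.2, 0) = 71.4
  z(7, 8) = 81  ←
  z(0, 15) = 60
The maximum is at a = 7, b = 8.

a = 7, b = 8, z = 81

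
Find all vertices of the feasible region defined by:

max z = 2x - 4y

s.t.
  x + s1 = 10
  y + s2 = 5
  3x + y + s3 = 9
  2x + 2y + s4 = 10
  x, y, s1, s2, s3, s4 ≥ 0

(0, 0), (3, 0), (2, 3), (0, 5)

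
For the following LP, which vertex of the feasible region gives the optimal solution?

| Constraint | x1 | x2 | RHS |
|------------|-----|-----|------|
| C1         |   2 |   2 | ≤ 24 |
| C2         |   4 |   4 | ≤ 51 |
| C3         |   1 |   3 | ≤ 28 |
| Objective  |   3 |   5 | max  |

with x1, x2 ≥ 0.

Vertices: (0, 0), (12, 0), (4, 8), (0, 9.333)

Evaluate the objective at each vertex of the feasible region:
  z(0, 0) = 0
  z(12, 0) = 36
  z(4, 8) = 52  ←
  z(0, 9.333) = 46.67
The maximum is at x1 = 4, x2 = 8.

(4, 8)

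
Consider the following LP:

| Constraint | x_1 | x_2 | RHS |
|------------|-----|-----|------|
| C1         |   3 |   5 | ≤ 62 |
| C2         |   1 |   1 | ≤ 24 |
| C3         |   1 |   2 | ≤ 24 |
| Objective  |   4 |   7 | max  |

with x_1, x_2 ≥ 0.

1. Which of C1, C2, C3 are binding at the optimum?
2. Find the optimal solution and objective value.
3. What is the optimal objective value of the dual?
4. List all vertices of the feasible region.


1. C1, C3
2. x_1 = 4, x_2 = 10, z = 86
3. 86
4. (0, 0), (20.67, 0), (4, 10), (0, 12)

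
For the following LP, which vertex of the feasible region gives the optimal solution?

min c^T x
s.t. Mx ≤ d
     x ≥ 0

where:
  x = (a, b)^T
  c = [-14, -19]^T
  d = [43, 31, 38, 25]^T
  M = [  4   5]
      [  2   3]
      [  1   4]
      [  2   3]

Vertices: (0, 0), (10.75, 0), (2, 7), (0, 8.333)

Evaluate the objective at each vertex of the feasible region:
  z(0, 0) = 0
  z(10.75, 0) = -150.5
  z(2, 7) = -161  ←
  z(0, 8.333) = -158.3
The minimum is at a = 2, b = 7.

(2, 7)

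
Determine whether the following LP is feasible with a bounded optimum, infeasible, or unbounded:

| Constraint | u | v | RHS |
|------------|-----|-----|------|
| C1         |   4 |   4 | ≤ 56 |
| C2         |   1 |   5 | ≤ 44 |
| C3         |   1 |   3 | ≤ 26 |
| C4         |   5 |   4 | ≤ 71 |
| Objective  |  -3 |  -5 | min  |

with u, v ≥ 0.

Feasible with a bounded optimal solution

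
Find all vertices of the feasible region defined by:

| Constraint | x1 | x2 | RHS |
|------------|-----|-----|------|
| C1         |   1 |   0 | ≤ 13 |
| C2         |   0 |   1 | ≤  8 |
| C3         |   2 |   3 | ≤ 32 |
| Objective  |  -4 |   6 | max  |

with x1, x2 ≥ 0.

(0, 0), (13, 0), (13, 2), (4, 8), (0, 8)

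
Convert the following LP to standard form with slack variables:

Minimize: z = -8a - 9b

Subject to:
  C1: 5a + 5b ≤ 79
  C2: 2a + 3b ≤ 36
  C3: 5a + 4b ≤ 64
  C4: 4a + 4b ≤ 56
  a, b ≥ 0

min z = -8a - 9b

s.t.
  5a + 5b + s1 = 79
  2a + 3b + s2 = 36
  5a + 4b + s3 = 64
  4a + 4b + s4 = 56
  a, b, s1, s2, s3, s4 ≥ 0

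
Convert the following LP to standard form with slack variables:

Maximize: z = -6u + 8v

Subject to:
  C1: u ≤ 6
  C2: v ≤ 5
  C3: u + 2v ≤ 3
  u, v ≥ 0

max z = -6u + 8v

s.t.
  u + s1 = 6
  v + s2 = 5
  u + 2v + s3 = 3
  u, v, s1, s2, s3 ≥ 0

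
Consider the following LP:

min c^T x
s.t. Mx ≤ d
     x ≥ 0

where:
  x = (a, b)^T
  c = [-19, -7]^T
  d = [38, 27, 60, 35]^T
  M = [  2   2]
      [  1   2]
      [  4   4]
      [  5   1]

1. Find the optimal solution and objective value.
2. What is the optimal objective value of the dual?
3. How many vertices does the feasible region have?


1. a = 5, b = 10, z = -165
2. -165
3. 5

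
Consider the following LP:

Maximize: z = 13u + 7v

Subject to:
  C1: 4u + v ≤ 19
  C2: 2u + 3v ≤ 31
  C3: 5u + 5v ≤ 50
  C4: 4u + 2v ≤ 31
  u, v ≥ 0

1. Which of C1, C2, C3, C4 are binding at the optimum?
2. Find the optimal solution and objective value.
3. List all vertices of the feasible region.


1. C1, C3
2. u = 3, v = 7, z = 88
3. (0, 0), (4.75, 0), (3, 7), (0, 10)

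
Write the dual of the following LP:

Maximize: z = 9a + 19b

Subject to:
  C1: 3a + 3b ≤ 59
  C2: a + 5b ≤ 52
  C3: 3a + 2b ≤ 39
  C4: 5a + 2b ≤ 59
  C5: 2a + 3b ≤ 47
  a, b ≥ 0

Primal max cᵀx s.t. Ax ≤ b, x ≥ 0  →  Dual min bᵀy s.t. Aᵀy ≥ c, y ≥ 0.

Minimize: z = 59y1 + 52y2 + 39y3 + 59y4 + 47y5

Subject to:
  3y1 + y2 + 3y3 + 5y4 + 2y5 ≥ 9
  3y1 + 5y2 + 2y3 + 2y4 + 3y5 ≥ 19
  y1, y2, y3, y4, y5 ≥ 0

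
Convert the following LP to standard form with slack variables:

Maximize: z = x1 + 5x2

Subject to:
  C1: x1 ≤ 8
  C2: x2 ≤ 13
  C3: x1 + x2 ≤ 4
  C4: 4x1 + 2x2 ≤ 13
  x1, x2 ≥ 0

max z = x1 + 5x2

s.t.
  x1 + s1 = 8
  x2 + s2 = 13
  x1 + x2 + s3 = 4
  4x1 + 2x2 + s4 = 13
  x1, x2, s1, s2, s3, s4 ≥ 0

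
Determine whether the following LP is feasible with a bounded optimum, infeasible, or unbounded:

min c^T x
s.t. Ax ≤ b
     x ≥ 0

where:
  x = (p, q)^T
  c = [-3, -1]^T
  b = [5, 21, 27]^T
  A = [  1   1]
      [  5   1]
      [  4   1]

Feasible with a bounded optimal solution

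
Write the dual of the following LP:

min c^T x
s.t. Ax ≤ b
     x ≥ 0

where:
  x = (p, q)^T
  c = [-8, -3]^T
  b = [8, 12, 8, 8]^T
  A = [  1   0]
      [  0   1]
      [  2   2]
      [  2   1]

Primal min cᵀx s.t. Ax ≤ b, x ≥ 0  →  Dual max −bᵀy s.t. Aᵀy ≥ −c, y ≥ 0.

Maximize: z = -8y1 - 12y2 - 8y3 - 8y4

Subject to:
  y1 + 2y3 + 2y4 ≥ 8
  y2 + 2y3 + y4 ≥ 3
  y1, y2, y3, y4 ≥ 0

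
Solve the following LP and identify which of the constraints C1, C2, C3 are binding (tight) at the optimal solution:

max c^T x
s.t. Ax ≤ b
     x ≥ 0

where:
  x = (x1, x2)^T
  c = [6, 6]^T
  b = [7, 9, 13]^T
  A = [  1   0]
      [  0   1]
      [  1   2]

At x1 = 7, x2 = 3, compute slack b - a·x for each constraint:
  C1: 7 − 7 = 0  (binding)
  C2: 9 − 3 = 6  (slack)
  C3: 13 − 13 = 0  (binding)

Optimal: x1 = 7, x2 = 3
Binding: C1, C3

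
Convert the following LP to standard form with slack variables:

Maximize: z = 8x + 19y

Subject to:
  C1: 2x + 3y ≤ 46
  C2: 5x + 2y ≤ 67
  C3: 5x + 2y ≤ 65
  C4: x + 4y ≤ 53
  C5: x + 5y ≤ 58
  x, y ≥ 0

max z = 8x + 19y

s.t.
  2x + 3y + s1 = 46
  5x + 2y + s2 = 67
  5x + 2y + s3 = 65
  x + 4y + s4 = 53
  x + 5y + s5 = 58
  x, y, s1, s2, s3, s4, s5 ≥ 0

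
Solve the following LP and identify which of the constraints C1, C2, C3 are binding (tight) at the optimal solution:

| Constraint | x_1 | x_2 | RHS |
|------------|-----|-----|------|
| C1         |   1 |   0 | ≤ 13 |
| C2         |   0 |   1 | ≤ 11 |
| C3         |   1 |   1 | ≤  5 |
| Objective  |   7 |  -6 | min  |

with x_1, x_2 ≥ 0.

At x_1 = 0, x_2 = 5, compute slack b - a·x for each constraint:
  C1: 13 − 0 = 13  (slack)
  C2: 11 − 5 = 6  (slack)
  C3: 5 − 5 = 0  (binding)

Optimal: x_1 = 0, x_2 = 5
Binding: C3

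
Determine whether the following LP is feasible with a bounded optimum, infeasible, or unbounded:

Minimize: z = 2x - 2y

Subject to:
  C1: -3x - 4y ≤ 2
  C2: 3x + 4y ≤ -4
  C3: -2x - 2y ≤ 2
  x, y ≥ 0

Infeasible (no feasible solution exists)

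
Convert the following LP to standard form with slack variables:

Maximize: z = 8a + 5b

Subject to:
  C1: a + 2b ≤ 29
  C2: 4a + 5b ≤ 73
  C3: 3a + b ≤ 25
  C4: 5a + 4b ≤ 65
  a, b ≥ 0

max z = 8a + 5b

s.t.
  a + 2b + s1 = 29
  4a + 5b + s2 = 73
  3a + b + s3 = 25
  5a + 4b + s4 = 65
  a, b, s1, s2, s3, s4 ≥ 0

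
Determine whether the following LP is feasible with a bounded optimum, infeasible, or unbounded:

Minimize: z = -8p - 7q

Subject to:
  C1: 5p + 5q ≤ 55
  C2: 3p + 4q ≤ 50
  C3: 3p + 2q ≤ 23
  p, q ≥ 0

Feasible with a bounded optimal solution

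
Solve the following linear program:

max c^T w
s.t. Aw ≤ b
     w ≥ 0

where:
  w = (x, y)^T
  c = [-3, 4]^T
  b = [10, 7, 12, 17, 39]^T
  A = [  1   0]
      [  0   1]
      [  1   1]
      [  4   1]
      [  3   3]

Evaluate the objective at each vertex of the feasible region:
  z(0, 0) = 0
  z(4.25, 0) = -12.75
  z(2.5, 7) = 20.5
  z(0, 7) = 28  ←
The maximum is at x = 0, y = 7.

x = 0, y = 7, z = 28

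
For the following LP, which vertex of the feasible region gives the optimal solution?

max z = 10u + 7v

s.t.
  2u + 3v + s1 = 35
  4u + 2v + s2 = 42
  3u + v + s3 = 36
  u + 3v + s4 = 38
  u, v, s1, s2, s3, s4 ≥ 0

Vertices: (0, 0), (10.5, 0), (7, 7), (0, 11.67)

Evaluate the objective at each vertex of the feasible region:
  z(0, 0) = 0
  z(10.5, 0) = 105
  z(7, 7) = 119  ←
  z(0, 11.67) = 81.67
The maximum is at u = 7, v = 7.

(7, 7)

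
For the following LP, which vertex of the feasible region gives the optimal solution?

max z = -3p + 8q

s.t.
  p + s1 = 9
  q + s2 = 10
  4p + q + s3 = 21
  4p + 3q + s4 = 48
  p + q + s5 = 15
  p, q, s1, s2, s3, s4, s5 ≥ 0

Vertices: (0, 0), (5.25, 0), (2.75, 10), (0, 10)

Evaluate the objective at each vertex of the feasible region:
  z(0, 0) = 0
  z(5.25, 0) = -15.75
  z(2.75, 10) = 71.75
  z(0, 10) = 80  ←
The maximum is at p = 0, q = 10.

(0, 10)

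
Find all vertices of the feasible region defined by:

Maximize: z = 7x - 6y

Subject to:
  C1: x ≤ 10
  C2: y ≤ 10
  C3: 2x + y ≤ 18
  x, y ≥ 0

(0, 0), (9, 0), (4, 10), (0, 10)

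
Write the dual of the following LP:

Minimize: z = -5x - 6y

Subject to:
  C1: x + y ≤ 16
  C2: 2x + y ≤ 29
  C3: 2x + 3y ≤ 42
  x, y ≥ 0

Primal min cᵀx s.t. Ax ≤ b, x ≥ 0  →  Dual max −bᵀy s.t. Aᵀy ≥ −c, y ≥ 0.

Maximize: z = -16y1 - 29y2 - 42y3

Subject to:
  y1 + 2y2 + 2y3 ≥ 5
  y1 + y2 + 3y3 ≥ 6
  y1, y2, y3 ≥ 0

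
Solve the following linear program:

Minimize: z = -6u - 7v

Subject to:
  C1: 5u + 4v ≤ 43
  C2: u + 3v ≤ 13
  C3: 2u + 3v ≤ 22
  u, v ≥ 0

Evaluate the objective at each vertex of the feasible region:
  z(0, 0) = 0
  z(8.6, 0) = -51.6
  z(7, 2) = -56  ←
  z(0, 4.333) = -30.33
The minimum is at u = 7, v = 2.

u = 7, v = 2, z = -56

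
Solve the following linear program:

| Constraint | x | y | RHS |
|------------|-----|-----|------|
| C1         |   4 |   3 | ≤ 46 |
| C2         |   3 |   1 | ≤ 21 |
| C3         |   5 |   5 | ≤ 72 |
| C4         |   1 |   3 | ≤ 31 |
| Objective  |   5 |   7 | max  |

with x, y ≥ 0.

Evaluate the objective at each vertex of the feasible region:
  z(0, 0) = 0
  z(7, 0) = 35
  z(4, 9) = 83  ←
  z(0, 10.33) = 72.33
The maximum is at x = 4, y = 9.

x = 4, y = 9, z = 83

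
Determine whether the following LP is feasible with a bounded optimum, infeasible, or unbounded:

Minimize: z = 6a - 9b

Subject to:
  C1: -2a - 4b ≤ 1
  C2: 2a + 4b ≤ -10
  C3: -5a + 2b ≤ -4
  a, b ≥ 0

Infeasible (no feasible solution exists)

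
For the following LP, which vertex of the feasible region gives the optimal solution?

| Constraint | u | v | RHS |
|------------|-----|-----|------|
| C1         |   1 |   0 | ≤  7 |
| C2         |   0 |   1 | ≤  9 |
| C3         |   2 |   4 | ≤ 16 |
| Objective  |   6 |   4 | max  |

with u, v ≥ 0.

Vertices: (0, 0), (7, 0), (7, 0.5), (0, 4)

Evaluate the objective at each vertex of the feasible region:
  z(0, 0) = 0
  z(7, 0) = 42
  z(7, 0.5) = 44  ←
  z(0, 4) = 16
The maximum is at u = 7, v = 0.5.

(7, 0.5)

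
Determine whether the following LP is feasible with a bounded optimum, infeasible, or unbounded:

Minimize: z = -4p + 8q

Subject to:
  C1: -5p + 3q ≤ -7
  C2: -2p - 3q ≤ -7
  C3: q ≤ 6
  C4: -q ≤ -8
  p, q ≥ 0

Infeasible (no feasible solution exists)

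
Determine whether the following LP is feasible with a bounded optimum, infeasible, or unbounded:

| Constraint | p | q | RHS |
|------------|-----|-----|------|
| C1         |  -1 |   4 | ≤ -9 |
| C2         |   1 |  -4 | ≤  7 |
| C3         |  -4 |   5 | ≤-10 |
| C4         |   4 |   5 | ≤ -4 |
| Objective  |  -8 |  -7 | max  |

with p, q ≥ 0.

Infeasible (no feasible solution exists)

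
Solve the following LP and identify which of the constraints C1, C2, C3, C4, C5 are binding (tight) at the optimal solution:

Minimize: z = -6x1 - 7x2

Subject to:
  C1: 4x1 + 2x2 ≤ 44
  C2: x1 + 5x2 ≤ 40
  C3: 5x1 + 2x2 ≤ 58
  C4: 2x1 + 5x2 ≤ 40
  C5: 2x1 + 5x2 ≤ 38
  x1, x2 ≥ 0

At x1 = 9, x2 = 4, compute slack b - a·x for each constraint:
  C1: 44 − 44 = 0  (binding)
  C2: 40 − 29 = 11  (slack)
  C3: 58 − 53 = 5  (slack)
  C4: 40 − 38 = 2  (slack)
  C5: 38 − 38 = 0  (binding)

Optimal: x1 = 9, x2 = 4
Binding: C1, C5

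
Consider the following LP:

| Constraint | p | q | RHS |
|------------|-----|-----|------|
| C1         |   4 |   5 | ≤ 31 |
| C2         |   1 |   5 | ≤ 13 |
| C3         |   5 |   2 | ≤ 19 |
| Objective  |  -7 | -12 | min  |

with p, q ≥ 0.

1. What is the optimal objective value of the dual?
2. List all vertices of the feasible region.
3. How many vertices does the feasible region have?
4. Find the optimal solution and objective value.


1. -45
2. (0, 0), (3.8, 0), (3, 2), (0, 2.6)
3. 4
4. p = 3, q = 2, z = -45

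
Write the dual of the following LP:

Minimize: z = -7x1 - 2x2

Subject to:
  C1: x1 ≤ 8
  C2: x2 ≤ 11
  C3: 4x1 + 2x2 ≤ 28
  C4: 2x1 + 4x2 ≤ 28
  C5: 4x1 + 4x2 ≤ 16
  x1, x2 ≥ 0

Primal min cᵀx s.t. Ax ≤ b, x ≥ 0  →  Dual max −bᵀy s.t. Aᵀy ≥ −c, y ≥ 0.

Maximize: z = -8y1 - 11y2 - 28y3 - 28y4 - 16y5

Subject to:
  y1 + 4y3 + 2y4 + 4y5 ≥ 7
  y2 + 2y3 + 4y4 + 4y5 ≥ 2
  y1, y2, y3, y4, y5 ≥ 0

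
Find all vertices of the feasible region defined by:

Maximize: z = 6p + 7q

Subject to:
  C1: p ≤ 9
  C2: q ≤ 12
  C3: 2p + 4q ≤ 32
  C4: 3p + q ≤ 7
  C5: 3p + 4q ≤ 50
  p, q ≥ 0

(0, 0), (2.333, 0), (0, 7)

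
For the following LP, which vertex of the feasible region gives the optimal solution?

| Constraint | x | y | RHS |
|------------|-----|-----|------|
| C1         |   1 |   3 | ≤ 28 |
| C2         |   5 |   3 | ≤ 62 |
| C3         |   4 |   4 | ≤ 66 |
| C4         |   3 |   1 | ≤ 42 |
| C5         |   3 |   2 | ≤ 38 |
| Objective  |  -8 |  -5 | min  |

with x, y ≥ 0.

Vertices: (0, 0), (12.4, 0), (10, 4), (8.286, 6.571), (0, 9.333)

Evaluate the objective at each vertex of the feasible region:
  z(0, 0) = 0
  z(12.4, 0) = -99.2
  z(10, 4) = -100  ←
  z(8.286, 6.571) = -99.14
  z(0, 9.333) = -46.67
The minimum is at x = 10, y = 4.

(10, 4)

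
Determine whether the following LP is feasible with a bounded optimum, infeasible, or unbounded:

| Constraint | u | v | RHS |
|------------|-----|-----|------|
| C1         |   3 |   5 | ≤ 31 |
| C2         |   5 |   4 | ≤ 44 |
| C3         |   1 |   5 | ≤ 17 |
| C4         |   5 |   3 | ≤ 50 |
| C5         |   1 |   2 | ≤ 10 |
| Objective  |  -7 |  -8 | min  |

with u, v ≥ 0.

Feasible with a bounded optimal solution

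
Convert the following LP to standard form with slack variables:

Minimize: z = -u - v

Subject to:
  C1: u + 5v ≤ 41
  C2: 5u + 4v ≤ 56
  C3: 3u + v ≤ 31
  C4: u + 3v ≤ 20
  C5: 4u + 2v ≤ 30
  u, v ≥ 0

min z = -u - v

s.t.
  u + 5v + s1 = 41
  5u + 4v + s2 = 56
  3u + v + s3 = 31
  u + 3v + s4 = 20
  4u + 2v + s5 = 30
  u, v, s1, s2, s3, s4, s5 ≥ 0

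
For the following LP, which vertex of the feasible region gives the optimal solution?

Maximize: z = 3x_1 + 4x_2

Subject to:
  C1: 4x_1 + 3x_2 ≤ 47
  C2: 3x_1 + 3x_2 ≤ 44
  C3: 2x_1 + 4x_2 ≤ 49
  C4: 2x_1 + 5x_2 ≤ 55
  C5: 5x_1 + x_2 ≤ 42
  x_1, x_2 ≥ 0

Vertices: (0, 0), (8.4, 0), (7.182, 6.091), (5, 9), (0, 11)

Evaluate the objective at each vertex of the feasible region:
  z(0, 0) = 0
  z(8.4, 0) = 25.2
  z(7.182, 6.091) = 45.91
  z(5, 9) = 51  ←
  z(0, 11) = 44
The maximum is at x_1 = 5, x_2 = 9.

(5, 9)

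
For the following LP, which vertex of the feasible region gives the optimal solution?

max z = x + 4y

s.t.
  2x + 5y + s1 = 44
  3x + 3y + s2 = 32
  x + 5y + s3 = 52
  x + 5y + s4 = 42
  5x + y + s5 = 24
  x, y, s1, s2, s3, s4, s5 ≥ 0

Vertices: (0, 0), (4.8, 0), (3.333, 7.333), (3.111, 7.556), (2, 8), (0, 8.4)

Evaluate the objective at each vertex of the feasible region:
  z(0, 0) = 0
  z(4.8, 0) = 4.8
  z(3.333, 7.333) = 32.67
  z(3.111, 7.556) = 33.33
  z(2, 8) = 34  ←
  z(0, 8.4) = 33.6
The maximum is at x = 2, y = 8.

(2, 8)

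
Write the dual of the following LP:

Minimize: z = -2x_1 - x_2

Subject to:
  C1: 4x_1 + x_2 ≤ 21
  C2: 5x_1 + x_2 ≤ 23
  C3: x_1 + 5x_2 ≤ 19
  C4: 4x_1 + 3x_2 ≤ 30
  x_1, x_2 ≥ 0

Primal min cᵀx s.t. Ax ≤ b, x ≥ 0  →  Dual max −bᵀy s.t. Aᵀy ≥ −c, y ≥ 0.

Maximize: z = -21y1 - 23y2 - 19y3 - 30y4

Subject to:
  4y1 + 5y2 + y3 + 4y4 ≥ 2
  y1 + y2 + 5y3 + 3y4 ≥ 1
  y1, y2, y3, y4 ≥ 0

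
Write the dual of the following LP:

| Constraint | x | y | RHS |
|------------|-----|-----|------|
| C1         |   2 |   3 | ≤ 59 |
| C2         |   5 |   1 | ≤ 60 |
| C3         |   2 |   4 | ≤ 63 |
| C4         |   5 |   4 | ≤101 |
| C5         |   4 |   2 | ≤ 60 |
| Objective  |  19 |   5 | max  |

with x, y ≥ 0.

Primal max cᵀx s.t. Ax ≤ b, x ≥ 0  →  Dual min bᵀy s.t. Aᵀy ≥ c, y ≥ 0.

Minimize: z = 59y1 + 60y2 + 63y3 + 101y4 + 60y5

Subject to:
  2y1 + 5y2 + 2y3 + 5y4 + 4y5 ≥ 19
  3y1 + y2 + 4y3 + 4y4 + 2y5 ≥ 5
  y1, y2, y3, y4, y5 ≥ 0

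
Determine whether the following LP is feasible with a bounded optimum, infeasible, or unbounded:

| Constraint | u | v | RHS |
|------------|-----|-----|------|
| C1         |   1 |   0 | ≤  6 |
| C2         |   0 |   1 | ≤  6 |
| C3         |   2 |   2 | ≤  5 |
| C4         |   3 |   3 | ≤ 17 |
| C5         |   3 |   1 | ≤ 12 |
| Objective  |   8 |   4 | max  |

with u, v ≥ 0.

Feasible with a bounded optimal solution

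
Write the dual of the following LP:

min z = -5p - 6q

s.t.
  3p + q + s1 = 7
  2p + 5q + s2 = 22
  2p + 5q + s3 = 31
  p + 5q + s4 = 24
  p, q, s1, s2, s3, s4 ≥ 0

Primal min cᵀx s.t. Ax ≤ b, x ≥ 0  →  Dual max −bᵀy s.t. Aᵀy ≥ −c, y ≥ 0.

Maximize: z = -7y1 - 22y2 - 31y3 - 24y4

Subject to:
  3y1 + 2y2 + 2y3 + y4 ≥ 5
  y1 + 5y2 + 5y3 + 5y4 ≥ 6
  y1, y2, y3, y4 ≥ 0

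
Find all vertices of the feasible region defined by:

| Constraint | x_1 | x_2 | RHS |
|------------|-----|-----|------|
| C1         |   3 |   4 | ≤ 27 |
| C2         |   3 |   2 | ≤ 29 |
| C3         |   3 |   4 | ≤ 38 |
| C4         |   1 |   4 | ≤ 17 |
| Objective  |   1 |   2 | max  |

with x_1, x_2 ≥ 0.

(0, 0), (9, 0), (5, 3), (0, 4.25)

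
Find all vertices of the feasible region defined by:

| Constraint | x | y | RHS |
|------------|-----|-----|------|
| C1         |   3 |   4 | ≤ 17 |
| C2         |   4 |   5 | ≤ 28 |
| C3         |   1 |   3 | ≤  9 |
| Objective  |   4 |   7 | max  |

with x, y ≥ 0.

(0, 0), (5.667, 0), (3, 2), (0, 3)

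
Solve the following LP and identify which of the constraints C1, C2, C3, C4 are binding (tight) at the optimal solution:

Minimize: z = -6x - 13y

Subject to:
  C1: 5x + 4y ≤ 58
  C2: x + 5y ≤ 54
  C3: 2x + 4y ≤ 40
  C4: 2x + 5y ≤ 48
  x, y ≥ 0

At x = 4, y = 8, compute slack b - a·x for each constraint:
  C1: 58 − 52 = 6  (slack)
  C2: 54 − 44 = 10  (slack)
  C3: 40 − 40 = 0  (binding)
  C4: 48 − 48 = 0  (binding)

Optimal: x = 4, y = 8
Binding: C3, C4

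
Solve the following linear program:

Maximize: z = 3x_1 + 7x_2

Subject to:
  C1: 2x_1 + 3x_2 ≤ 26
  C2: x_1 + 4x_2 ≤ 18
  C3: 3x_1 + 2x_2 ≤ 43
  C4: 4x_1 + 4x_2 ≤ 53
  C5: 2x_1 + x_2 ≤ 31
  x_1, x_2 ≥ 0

Evaluate the objective at each vertex of the feasible region:
  z(0, 0) = 0
  z(13, 0) = 39
  z(10, 2) = 44  ←
  z(0, 4.5) = 31.5
The maximum is at x_1 = 10, x_2 = 2.

x_1 = 10, x_2 = 2, z = 44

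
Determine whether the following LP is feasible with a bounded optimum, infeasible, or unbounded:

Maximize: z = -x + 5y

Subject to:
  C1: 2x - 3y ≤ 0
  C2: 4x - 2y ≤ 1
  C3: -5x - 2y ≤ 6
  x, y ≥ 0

Unbounded (objective can increase without bound)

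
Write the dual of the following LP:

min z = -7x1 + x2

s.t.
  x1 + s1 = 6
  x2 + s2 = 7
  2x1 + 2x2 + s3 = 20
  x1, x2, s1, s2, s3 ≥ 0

Primal min cᵀx s.t. Ax ≤ b, x ≥ 0  →  Dual max −bᵀy s.t. Aᵀy ≥ −c, y ≥ 0.

Maximize: z = -6y1 - 7y2 - 20y3

Subject to:
  y1 + 2y3 ≥ 7
  y2 + 2y3 ≥ -1
  y1, y2, y3 ≥ 0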